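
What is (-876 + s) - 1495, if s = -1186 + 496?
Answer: -3061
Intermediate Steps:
s = -690
(-876 + s) - 1495 = (-876 - 690) - 1495 = -1566 - 1495 = -3061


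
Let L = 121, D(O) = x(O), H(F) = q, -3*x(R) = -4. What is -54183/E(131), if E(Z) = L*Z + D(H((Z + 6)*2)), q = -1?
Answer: -162549/47557 ≈ -3.4180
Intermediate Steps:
x(R) = 4/3 (x(R) = -⅓*(-4) = 4/3)
H(F) = -1
D(O) = 4/3
E(Z) = 4/3 + 121*Z (E(Z) = 121*Z + 4/3 = 4/3 + 121*Z)
-54183/E(131) = -54183/(4/3 + 121*131) = -54183/(4/3 + 15851) = -54183/47557/3 = -54183*3/47557 = -162549/47557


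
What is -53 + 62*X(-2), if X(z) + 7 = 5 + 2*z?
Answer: -425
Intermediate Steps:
X(z) = -2 + 2*z (X(z) = -7 + (5 + 2*z) = -2 + 2*z)
-53 + 62*X(-2) = -53 + 62*(-2 + 2*(-2)) = -53 + 62*(-2 - 4) = -53 + 62*(-6) = -53 - 372 = -425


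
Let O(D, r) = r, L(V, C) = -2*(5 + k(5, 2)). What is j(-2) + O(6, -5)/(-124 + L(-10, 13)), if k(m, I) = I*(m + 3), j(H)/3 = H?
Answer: -991/166 ≈ -5.9699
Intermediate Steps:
j(H) = 3*H
k(m, I) = I*(3 + m)
L(V, C) = -42 (L(V, C) = -2*(5 + 2*(3 + 5)) = -2*(5 + 2*8) = -2*(5 + 16) = -2*21 = -42)
j(-2) + O(6, -5)/(-124 + L(-10, 13)) = 3*(-2) - 5/(-124 - 42) = -6 - 5/(-166) = -6 - 5*(-1/166) = -6 + 5/166 = -991/166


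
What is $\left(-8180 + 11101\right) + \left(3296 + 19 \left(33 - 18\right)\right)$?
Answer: $6502$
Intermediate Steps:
$\left(-8180 + 11101\right) + \left(3296 + 19 \left(33 - 18\right)\right) = 2921 + \left(3296 + 19 \cdot 15\right) = 2921 + \left(3296 + 285\right) = 2921 + 3581 = 6502$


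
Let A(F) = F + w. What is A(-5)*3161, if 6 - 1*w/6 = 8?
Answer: -53737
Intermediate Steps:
w = -12 (w = 36 - 6*8 = 36 - 48 = -12)
A(F) = -12 + F (A(F) = F - 12 = -12 + F)
A(-5)*3161 = (-12 - 5)*3161 = -17*3161 = -53737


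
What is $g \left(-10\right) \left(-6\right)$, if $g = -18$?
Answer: $-1080$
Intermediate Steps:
$g \left(-10\right) \left(-6\right) = \left(-18\right) \left(-10\right) \left(-6\right) = 180 \left(-6\right) = -1080$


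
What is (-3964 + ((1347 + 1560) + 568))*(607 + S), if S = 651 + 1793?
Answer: -1491939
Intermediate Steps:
S = 2444
(-3964 + ((1347 + 1560) + 568))*(607 + S) = (-3964 + ((1347 + 1560) + 568))*(607 + 2444) = (-3964 + (2907 + 568))*3051 = (-3964 + 3475)*3051 = -489*3051 = -1491939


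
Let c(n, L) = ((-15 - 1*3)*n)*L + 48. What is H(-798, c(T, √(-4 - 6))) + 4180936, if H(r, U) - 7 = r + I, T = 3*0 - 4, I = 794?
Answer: 4180939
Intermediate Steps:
T = -4 (T = 0 - 4 = -4)
c(n, L) = 48 - 18*L*n (c(n, L) = ((-15 - 3)*n)*L + 48 = (-18*n)*L + 48 = -18*L*n + 48 = 48 - 18*L*n)
H(r, U) = 801 + r (H(r, U) = 7 + (r + 794) = 7 + (794 + r) = 801 + r)
H(-798, c(T, √(-4 - 6))) + 4180936 = (801 - 798) + 4180936 = 3 + 4180936 = 4180939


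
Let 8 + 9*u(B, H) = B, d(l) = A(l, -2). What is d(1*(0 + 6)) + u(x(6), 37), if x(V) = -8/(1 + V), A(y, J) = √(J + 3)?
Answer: -1/63 ≈ -0.015873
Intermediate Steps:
A(y, J) = √(3 + J)
d(l) = 1 (d(l) = √(3 - 2) = √1 = 1)
u(B, H) = -8/9 + B/9
d(1*(0 + 6)) + u(x(6), 37) = 1 + (-8/9 + (-8/(1 + 6))/9) = 1 + (-8/9 + (-8/7)/9) = 1 + (-8/9 + (-8*⅐)/9) = 1 + (-8/9 + (⅑)*(-8/7)) = 1 + (-8/9 - 8/63) = 1 - 64/63 = -1/63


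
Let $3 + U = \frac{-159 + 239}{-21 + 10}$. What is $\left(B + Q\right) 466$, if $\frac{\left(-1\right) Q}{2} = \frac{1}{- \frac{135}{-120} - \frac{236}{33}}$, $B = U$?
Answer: $- \frac{81072350}{17501} \approx -4632.4$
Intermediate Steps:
$U = - \frac{113}{11}$ ($U = -3 + \frac{-159 + 239}{-21 + 10} = -3 + \frac{80}{-11} = -3 + 80 \left(- \frac{1}{11}\right) = -3 - \frac{80}{11} = - \frac{113}{11} \approx -10.273$)
$B = - \frac{113}{11} \approx -10.273$
$Q = \frac{528}{1591}$ ($Q = - \frac{2}{- \frac{135}{-120} - \frac{236}{33}} = - \frac{2}{\left(-135\right) \left(- \frac{1}{120}\right) - \frac{236}{33}} = - \frac{2}{\frac{9}{8} - \frac{236}{33}} = - \frac{2}{- \frac{1591}{264}} = \left(-2\right) \left(- \frac{264}{1591}\right) = \frac{528}{1591} \approx 0.33187$)
$\left(B + Q\right) 466 = \left(- \frac{113}{11} + \frac{528}{1591}\right) 466 = \left(- \frac{173975}{17501}\right) 466 = - \frac{81072350}{17501}$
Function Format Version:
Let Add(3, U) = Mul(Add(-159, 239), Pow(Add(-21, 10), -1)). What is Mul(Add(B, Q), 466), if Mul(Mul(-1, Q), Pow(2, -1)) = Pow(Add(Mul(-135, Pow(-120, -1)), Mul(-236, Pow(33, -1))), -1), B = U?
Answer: Rational(-81072350, 17501) ≈ -4632.4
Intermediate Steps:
U = Rational(-113, 11) (U = Add(-3, Mul(Add(-159, 239), Pow(Add(-21, 10), -1))) = Add(-3, Mul(80, Pow(-11, -1))) = Add(-3, Mul(80, Rational(-1, 11))) = Add(-3, Rational(-80, 11)) = Rational(-113, 11) ≈ -10.273)
B = Rational(-113, 11) ≈ -10.273
Q = Rational(528, 1591) (Q = Mul(-2, Pow(Add(Mul(-135, Pow(-120, -1)), Mul(-236, Pow(33, -1))), -1)) = Mul(-2, Pow(Add(Mul(-135, Rational(-1, 120)), Mul(-236, Rational(1, 33))), -1)) = Mul(-2, Pow(Add(Rational(9, 8), Rational(-236, 33)), -1)) = Mul(-2, Pow(Rational(-1591, 264), -1)) = Mul(-2, Rational(-264, 1591)) = Rational(528, 1591) ≈ 0.33187)
Mul(Add(B, Q), 466) = Mul(Add(Rational(-113, 11), Rational(528, 1591)), 466) = Mul(Rational(-173975, 17501), 466) = Rational(-81072350, 17501)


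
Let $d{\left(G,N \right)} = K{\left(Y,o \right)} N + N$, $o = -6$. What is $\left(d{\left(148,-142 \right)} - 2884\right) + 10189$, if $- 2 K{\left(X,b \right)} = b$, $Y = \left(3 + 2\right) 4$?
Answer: $6737$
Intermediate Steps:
$Y = 20$ ($Y = 5 \cdot 4 = 20$)
$K{\left(X,b \right)} = - \frac{b}{2}$
$d{\left(G,N \right)} = 4 N$ ($d{\left(G,N \right)} = \left(- \frac{1}{2}\right) \left(-6\right) N + N = 3 N + N = 4 N$)
$\left(d{\left(148,-142 \right)} - 2884\right) + 10189 = \left(4 \left(-142\right) - 2884\right) + 10189 = \left(-568 - 2884\right) + 10189 = -3452 + 10189 = 6737$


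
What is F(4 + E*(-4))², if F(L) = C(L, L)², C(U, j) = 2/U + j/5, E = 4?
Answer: 35153041/810000 ≈ 43.399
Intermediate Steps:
C(U, j) = 2/U + j/5 (C(U, j) = 2/U + j*(⅕) = 2/U + j/5)
F(L) = (2/L + L/5)²
F(4 + E*(-4))² = ((10 + (4 + 4*(-4))²)²/(25*(4 + 4*(-4))²))² = ((10 + (4 - 16)²)²/(25*(4 - 16)²))² = ((1/25)*(10 + (-12)²)²/(-12)²)² = ((1/25)*(1/144)*(10 + 144)²)² = ((1/25)*(1/144)*154²)² = ((1/25)*(1/144)*23716)² = (5929/900)² = 35153041/810000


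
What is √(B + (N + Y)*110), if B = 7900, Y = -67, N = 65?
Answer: 16*√30 ≈ 87.636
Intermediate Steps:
√(B + (N + Y)*110) = √(7900 + (65 - 67)*110) = √(7900 - 2*110) = √(7900 - 220) = √7680 = 16*√30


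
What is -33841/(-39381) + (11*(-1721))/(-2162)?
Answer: 818685953/85141722 ≈ 9.6156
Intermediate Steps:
-33841/(-39381) + (11*(-1721))/(-2162) = -33841*(-1/39381) - 18931*(-1/2162) = 33841/39381 + 18931/2162 = 818685953/85141722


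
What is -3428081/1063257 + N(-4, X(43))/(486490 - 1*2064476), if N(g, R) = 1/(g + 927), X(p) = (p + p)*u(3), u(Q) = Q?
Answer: -384071931647275/119124130888542 ≈ -3.2241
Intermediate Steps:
X(p) = 6*p (X(p) = (p + p)*3 = (2*p)*3 = 6*p)
N(g, R) = 1/(927 + g)
-3428081/1063257 + N(-4, X(43))/(486490 - 1*2064476) = -3428081/1063257 + 1/((927 - 4)*(486490 - 1*2064476)) = -3428081*1/1063257 + 1/(923*(486490 - 2064476)) = -3428081/1063257 + (1/923)/(-1577986) = -3428081/1063257 + (1/923)*(-1/1577986) = -3428081/1063257 - 1/1456481078 = -384071931647275/119124130888542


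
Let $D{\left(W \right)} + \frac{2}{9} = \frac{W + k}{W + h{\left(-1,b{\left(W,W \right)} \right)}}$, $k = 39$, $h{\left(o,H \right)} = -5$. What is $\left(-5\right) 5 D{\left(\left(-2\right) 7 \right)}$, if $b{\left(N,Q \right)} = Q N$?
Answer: $\frac{6575}{171} \approx 38.45$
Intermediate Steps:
$b{\left(N,Q \right)} = N Q$
$D{\left(W \right)} = - \frac{2}{9} + \frac{39 + W}{-5 + W}$ ($D{\left(W \right)} = - \frac{2}{9} + \frac{W + 39}{W - 5} = - \frac{2}{9} + \frac{39 + W}{-5 + W}$)
$\left(-5\right) 5 D{\left(\left(-2\right) 7 \right)} = \left(-5\right) 5 \frac{361 + 7 \left(\left(-2\right) 7\right)}{9 \left(-5 - 14\right)} = - 25 \frac{361 + 7 \left(-14\right)}{9 \left(-5 - 14\right)} = - 25 \frac{361 - 98}{9 \left(-19\right)} = - 25 \cdot \frac{1}{9} \left(- \frac{1}{19}\right) 263 = \left(-25\right) \left(- \frac{263}{171}\right) = \frac{6575}{171}$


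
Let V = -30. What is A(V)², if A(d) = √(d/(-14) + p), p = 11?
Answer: 92/7 ≈ 13.143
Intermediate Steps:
A(d) = √(11 - d/14) (A(d) = √(d/(-14) + 11) = √(d*(-1/14) + 11) = √(-d/14 + 11) = √(11 - d/14))
A(V)² = (√(2156 - 14*(-30))/14)² = (√(2156 + 420)/14)² = (√2576/14)² = ((4*√161)/14)² = (2*√161/7)² = 92/7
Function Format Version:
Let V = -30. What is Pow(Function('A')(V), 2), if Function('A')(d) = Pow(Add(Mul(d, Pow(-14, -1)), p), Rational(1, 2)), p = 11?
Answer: Rational(92, 7) ≈ 13.143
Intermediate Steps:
Function('A')(d) = Pow(Add(11, Mul(Rational(-1, 14), d)), Rational(1, 2)) (Function('A')(d) = Pow(Add(Mul(d, Pow(-14, -1)), 11), Rational(1, 2)) = Pow(Add(Mul(d, Rational(-1, 14)), 11), Rational(1, 2)) = Pow(Add(Mul(Rational(-1, 14), d), 11), Rational(1, 2)) = Pow(Add(11, Mul(Rational(-1, 14), d)), Rational(1, 2)))
Pow(Function('A')(V), 2) = Pow(Mul(Rational(1, 14), Pow(Add(2156, Mul(-14, -30)), Rational(1, 2))), 2) = Pow(Mul(Rational(1, 14), Pow(Add(2156, 420), Rational(1, 2))), 2) = Pow(Mul(Rational(1, 14), Pow(2576, Rational(1, 2))), 2) = Pow(Mul(Rational(1, 14), Mul(4, Pow(161, Rational(1, 2)))), 2) = Pow(Mul(Rational(2, 7), Pow(161, Rational(1, 2))), 2) = Rational(92, 7)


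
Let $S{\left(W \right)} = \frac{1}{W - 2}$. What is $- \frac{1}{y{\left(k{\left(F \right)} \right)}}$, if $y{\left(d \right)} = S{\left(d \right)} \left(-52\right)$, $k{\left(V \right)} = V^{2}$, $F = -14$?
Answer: $\frac{97}{26} \approx 3.7308$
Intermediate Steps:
$S{\left(W \right)} = \frac{1}{-2 + W}$
$y{\left(d \right)} = - \frac{52}{-2 + d}$ ($y{\left(d \right)} = \frac{1}{-2 + d} \left(-52\right) = - \frac{52}{-2 + d}$)
$- \frac{1}{y{\left(k{\left(F \right)} \right)}} = - \frac{1}{\left(-52\right) \frac{1}{-2 + \left(-14\right)^{2}}} = - \frac{1}{\left(-52\right) \frac{1}{-2 + 196}} = - \frac{1}{\left(-52\right) \frac{1}{194}} = - \frac{1}{- \frac{26}{97}} = \left(-1\right) \left(- \frac{97}{26}\right) = \frac{97}{26}$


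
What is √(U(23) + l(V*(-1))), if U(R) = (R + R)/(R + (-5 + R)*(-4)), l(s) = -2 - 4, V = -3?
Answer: 2*I*√85/7 ≈ 2.6342*I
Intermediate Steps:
l(s) = -6
U(R) = 2*R/(20 - 3*R) (U(R) = (2*R)/(R + (20 - 4*R)) = (2*R)/(20 - 3*R) = 2*R/(20 - 3*R))
√(U(23) + l(V*(-1))) = √(-2*23/(-20 + 3*23) - 6) = √(-2*23/(-20 + 69) - 6) = √(-2*23/49 - 6) = √(-2*23*1/49 - 6) = √(-46/49 - 6) = √(-340/49) = 2*I*√85/7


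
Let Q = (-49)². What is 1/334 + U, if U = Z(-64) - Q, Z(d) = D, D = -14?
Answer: -806609/334 ≈ -2415.0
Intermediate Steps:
Z(d) = -14
Q = 2401
U = -2415 (U = -14 - 1*2401 = -14 - 2401 = -2415)
1/334 + U = 1/334 - 2415 = -806609/334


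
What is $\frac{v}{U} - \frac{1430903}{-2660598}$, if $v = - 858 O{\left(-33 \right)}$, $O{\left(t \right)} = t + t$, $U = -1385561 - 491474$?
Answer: $\frac{2535190669061}{4994035566930} \approx 0.50764$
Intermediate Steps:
$U = -1877035$ ($U = -1385561 - 491474 = -1877035$)
$O{\left(t \right)} = 2 t$
$v = 56628$ ($v = - 858 \cdot 2 \left(-33\right) = \left(-858\right) \left(-66\right) = 56628$)
$\frac{v}{U} - \frac{1430903}{-2660598} = \frac{56628}{-1877035} - \frac{1430903}{-2660598} = 56628 \left(- \frac{1}{1877035}\right) - - \frac{1430903}{2660598} = - \frac{56628}{1877035} + \frac{1430903}{2660598} = \frac{2535190669061}{4994035566930}$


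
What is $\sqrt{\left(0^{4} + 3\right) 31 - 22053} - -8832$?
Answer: $8832 + 6 i \sqrt{610} \approx 8832.0 + 148.19 i$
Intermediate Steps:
$\sqrt{\left(0^{4} + 3\right) 31 - 22053} - -8832 = \sqrt{\left(0 + 3\right) 31 - 22053} + \left(-439 + 9271\right) = \sqrt{3 \cdot 31 - 22053} + 8832 = \sqrt{93 - 22053} + 8832 = \sqrt{-21960} + 8832 = 6 i \sqrt{610} + 8832 = 8832 + 6 i \sqrt{610}$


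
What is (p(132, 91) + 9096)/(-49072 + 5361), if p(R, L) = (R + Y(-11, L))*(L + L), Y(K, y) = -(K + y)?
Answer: -18560/43711 ≈ -0.42461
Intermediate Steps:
Y(K, y) = -K - y
p(R, L) = 2*L*(11 + R - L) (p(R, L) = (R + (-1*(-11) - L))*(L + L) = (R + (11 - L))*(2*L) = (11 + R - L)*(2*L) = 2*L*(11 + R - L))
(p(132, 91) + 9096)/(-49072 + 5361) = (2*91*(11 + 132 - 1*91) + 9096)/(-49072 + 5361) = (2*91*(11 + 132 - 91) + 9096)/(-43711) = (2*91*52 + 9096)*(-1/43711) = (9464 + 9096)*(-1/43711) = 18560*(-1/43711) = -18560/43711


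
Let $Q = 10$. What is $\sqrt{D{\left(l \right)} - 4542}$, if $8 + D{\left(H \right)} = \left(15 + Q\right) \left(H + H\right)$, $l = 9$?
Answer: $10 i \sqrt{41} \approx 64.031 i$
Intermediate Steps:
$D{\left(H \right)} = -8 + 50 H$ ($D{\left(H \right)} = -8 + \left(15 + 10\right) \left(H + H\right) = -8 + 25 \cdot 2 H = -8 + 50 H$)
$\sqrt{D{\left(l \right)} - 4542} = \sqrt{\left(-8 + 50 \cdot 9\right) - 4542} = \sqrt{\left(-8 + 450\right) - 4542} = \sqrt{442 - 4542} = \sqrt{-4100} = 10 i \sqrt{41}$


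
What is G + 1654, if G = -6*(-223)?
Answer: 2992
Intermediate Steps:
G = 1338
G + 1654 = 1338 + 1654 = 2992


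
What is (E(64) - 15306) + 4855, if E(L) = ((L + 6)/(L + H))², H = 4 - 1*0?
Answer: -12080131/1156 ≈ -10450.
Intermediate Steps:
H = 4 (H = 4 + 0 = 4)
E(L) = (6 + L)²/(4 + L)² (E(L) = ((L + 6)/(L + 4))² = ((6 + L)/(4 + L))² = (6 + L)²/(4 + L)²)
(E(64) - 15306) + 4855 = ((6 + 64)²/(4 + 64)² - 15306) + 4855 = (70²/68² - 15306) + 4855 = ((1/4624)*4900 - 15306) + 4855 = (1225/1156 - 15306) + 4855 = -17692511/1156 + 4855 = -12080131/1156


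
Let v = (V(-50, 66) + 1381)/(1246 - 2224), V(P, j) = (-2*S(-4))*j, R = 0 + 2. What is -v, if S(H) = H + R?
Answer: 1645/978 ≈ 1.6820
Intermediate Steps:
R = 2
S(H) = 2 + H (S(H) = H + 2 = 2 + H)
V(P, j) = 4*j (V(P, j) = (-2*(2 - 4))*j = (-2*(-2))*j = 4*j)
v = -1645/978 (v = (4*66 + 1381)/(1246 - 2224) = (264 + 1381)/(-978) = 1645*(-1/978) = -1645/978 ≈ -1.6820)
-v = -1*(-1645/978) = 1645/978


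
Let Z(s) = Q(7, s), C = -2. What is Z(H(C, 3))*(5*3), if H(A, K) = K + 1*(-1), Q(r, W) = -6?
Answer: -90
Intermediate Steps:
H(A, K) = -1 + K (H(A, K) = K - 1 = -1 + K)
Z(s) = -6
Z(H(C, 3))*(5*3) = -30*3 = -6*15 = -90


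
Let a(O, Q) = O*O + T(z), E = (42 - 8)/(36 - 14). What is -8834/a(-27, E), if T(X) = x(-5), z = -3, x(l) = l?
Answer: -4417/362 ≈ -12.202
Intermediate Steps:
T(X) = -5
E = 17/11 (E = 34/22 = 34*(1/22) = 17/11 ≈ 1.5455)
a(O, Q) = -5 + O**2 (a(O, Q) = O*O - 5 = O**2 - 5 = -5 + O**2)
-8834/a(-27, E) = -8834/(-5 + (-27)**2) = -8834/(-5 + 729) = -8834/724 = -8834*1/724 = -4417/362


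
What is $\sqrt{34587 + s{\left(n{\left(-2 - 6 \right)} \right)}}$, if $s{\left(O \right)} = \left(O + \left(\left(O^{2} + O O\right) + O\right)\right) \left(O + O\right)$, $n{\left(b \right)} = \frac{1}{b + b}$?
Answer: $\frac{137 \sqrt{1887}}{32} \approx 185.98$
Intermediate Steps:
$n{\left(b \right)} = \frac{1}{2 b}$
$s{\left(O \right)} = 2 O \left(2 O + 2 O^{2}\right)$ ($s{\left(O \right)} = \left(O + \left(\left(O^{2} + O^{2}\right) + O\right)\right) 2 O = \left(O + \left(2 O^{2} + O\right)\right) 2 O = \left(O + \left(O + 2 O^{2}\right)\right) 2 O = \left(2 O + 2 O^{2}\right) 2 O = 2 O \left(2 O + 2 O^{2}\right)$)
$\sqrt{34587 + s{\left(n{\left(-2 - 6 \right)} \right)}} = \sqrt{34587 + 4 \left(\frac{1}{2 \left(-2 - 6\right)}\right)^{2} \left(1 + \frac{1}{2 \left(-2 - 6\right)}\right)} = \sqrt{34587 + 4 \left(\frac{1}{2 \left(-8\right)}\right)^{2} \left(1 + \frac{1}{2 \left(-8\right)}\right)} = \sqrt{34587 + 4 \left(\frac{1}{2} \left(- \frac{1}{8}\right)\right)^{2} \left(1 + \frac{1}{2} \left(- \frac{1}{8}\right)\right)} = \sqrt{34587 + 4 \left(- \frac{1}{16}\right)^{2} \left(1 - \frac{1}{16}\right)} = \sqrt{34587 + 4 \cdot \frac{1}{256} \cdot \frac{15}{16}} = \sqrt{34587 + \frac{15}{1024}} = \sqrt{\frac{35417103}{1024}} = \frac{137 \sqrt{1887}}{32}$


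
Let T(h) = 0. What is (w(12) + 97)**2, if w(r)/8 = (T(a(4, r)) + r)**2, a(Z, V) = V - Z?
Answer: 1560001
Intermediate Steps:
w(r) = 8*r**2 (w(r) = 8*(0 + r)**2 = 8*r**2)
(w(12) + 97)**2 = (8*12**2 + 97)**2 = (8*144 + 97)**2 = (1152 + 97)**2 = 1249**2 = 1560001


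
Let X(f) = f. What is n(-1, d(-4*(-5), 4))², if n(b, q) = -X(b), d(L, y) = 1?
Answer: 1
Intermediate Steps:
n(b, q) = -b
n(-1, d(-4*(-5), 4))² = (-1*(-1))² = 1² = 1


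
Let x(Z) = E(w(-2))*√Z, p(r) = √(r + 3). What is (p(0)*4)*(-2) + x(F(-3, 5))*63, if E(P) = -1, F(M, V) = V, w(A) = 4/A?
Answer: -63*√5 - 8*√3 ≈ -154.73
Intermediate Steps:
p(r) = √(3 + r)
x(Z) = -√Z
(p(0)*4)*(-2) + x(F(-3, 5))*63 = (√(3 + 0)*4)*(-2) - √5*63 = (√3*4)*(-2) - 63*√5 = (4*√3)*(-2) - 63*√5 = -8*√3 - 63*√5 = -63*√5 - 8*√3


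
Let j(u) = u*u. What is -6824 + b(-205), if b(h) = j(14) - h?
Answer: -6423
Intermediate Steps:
j(u) = u**2
b(h) = 196 - h (b(h) = 14**2 - h = 196 - h)
-6824 + b(-205) = -6824 + (196 - 1*(-205)) = -6824 + (196 + 205) = -6824 + 401 = -6423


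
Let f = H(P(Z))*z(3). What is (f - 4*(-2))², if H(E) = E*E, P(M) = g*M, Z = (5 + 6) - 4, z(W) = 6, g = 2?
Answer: 1401856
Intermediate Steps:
Z = 7 (Z = 11 - 4 = 7)
P(M) = 2*M
H(E) = E²
f = 1176 (f = (2*7)²*6 = 14²*6 = 196*6 = 1176)
(f - 4*(-2))² = (1176 - 4*(-2))² = (1176 + 8)² = 1184² = 1401856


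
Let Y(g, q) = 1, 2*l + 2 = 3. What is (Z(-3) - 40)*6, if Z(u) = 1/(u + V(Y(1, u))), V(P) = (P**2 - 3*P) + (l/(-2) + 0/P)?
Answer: -1688/7 ≈ -241.14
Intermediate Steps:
l = 1/2 (l = -1 + (1/2)*3 = -1 + 3/2 = 1/2 ≈ 0.50000)
V(P) = -1/4 + P**2 - 3*P (V(P) = (P**2 - 3*P) + ((1/2)/(-2) + 0/P) = (P**2 - 3*P) + ((1/2)*(-1/2) + 0) = (P**2 - 3*P) + (-1/4 + 0) = (P**2 - 3*P) - 1/4 = -1/4 + P**2 - 3*P)
Z(u) = 1/(-9/4 + u) (Z(u) = 1/(u + (-1/4 + 1**2 - 3*1)) = 1/(u + (-1/4 + 1 - 3)) = 1/(u - 9/4) = 1/(-9/4 + u))
(Z(-3) - 40)*6 = (4/(-9 + 4*(-3)) - 40)*6 = (4/(-9 - 12) - 40)*6 = (4/(-21) - 40)*6 = (4*(-1/21) - 40)*6 = (-4/21 - 40)*6 = -844/21*6 = -1688/7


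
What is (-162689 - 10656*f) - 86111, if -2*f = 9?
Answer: -200848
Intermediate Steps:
f = -9/2 (f = -1/2*9 = -9/2 ≈ -4.5000)
(-162689 - 10656*f) - 86111 = (-162689 - 10656*(-9/2)) - 86111 = (-162689 + 47952) - 86111 = -114737 - 86111 = -200848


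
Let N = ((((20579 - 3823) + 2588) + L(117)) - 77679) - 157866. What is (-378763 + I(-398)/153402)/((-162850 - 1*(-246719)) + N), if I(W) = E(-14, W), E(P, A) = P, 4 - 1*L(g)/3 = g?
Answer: 4150214410/1453714053 ≈ 2.8549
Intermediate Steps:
L(g) = 12 - 3*g
I(W) = -14
N = -216540 (N = ((((20579 - 3823) + 2588) + (12 - 3*117)) - 77679) - 157866 = (((16756 + 2588) + (12 - 351)) - 77679) - 157866 = ((19344 - 339) - 77679) - 157866 = (19005 - 77679) - 157866 = -58674 - 157866 = -216540)
(-378763 + I(-398)/153402)/((-162850 - 1*(-246719)) + N) = (-378763 - 14/153402)/((-162850 - 1*(-246719)) - 216540) = (-378763 - 14*1/153402)/((-162850 + 246719) - 216540) = (-378763 - 7/76701)/(83869 - 216540) = -29051500870/76701/(-132671) = -29051500870/76701*(-1/132671) = 4150214410/1453714053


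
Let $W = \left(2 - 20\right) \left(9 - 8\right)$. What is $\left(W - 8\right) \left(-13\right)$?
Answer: $338$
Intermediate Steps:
$W = -18$ ($W = \left(-18\right) 1 = -18$)
$\left(W - 8\right) \left(-13\right) = \left(-18 - 8\right) \left(-13\right) = \left(-26\right) \left(-13\right) = 338$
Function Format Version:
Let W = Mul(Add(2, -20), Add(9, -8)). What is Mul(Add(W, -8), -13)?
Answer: 338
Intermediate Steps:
W = -18 (W = Mul(-18, 1) = -18)
Mul(Add(W, -8), -13) = Mul(Add(-18, -8), -13) = Mul(-26, -13) = 338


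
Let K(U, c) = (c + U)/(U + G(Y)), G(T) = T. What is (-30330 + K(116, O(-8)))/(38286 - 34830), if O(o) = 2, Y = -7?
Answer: -826463/94176 ≈ -8.7757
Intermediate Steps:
K(U, c) = (U + c)/(-7 + U) (K(U, c) = (c + U)/(U - 7) = (U + c)/(-7 + U))
(-30330 + K(116, O(-8)))/(38286 - 34830) = (-30330 + (116 + 2)/(-7 + 116))/(38286 - 34830) = (-30330 + 118/109)/3456 = (-30330 + (1/109)*118)*(1/3456) = (-30330 + 118/109)*(1/3456) = -3305852/109*1/3456 = -826463/94176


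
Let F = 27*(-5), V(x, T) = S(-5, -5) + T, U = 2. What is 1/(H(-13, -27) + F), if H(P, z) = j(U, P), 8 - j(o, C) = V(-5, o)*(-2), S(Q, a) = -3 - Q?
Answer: -1/119 ≈ -0.0084034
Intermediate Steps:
V(x, T) = 2 + T (V(x, T) = (-3 - 1*(-5)) + T = (-3 + 5) + T = 2 + T)
j(o, C) = 12 + 2*o (j(o, C) = 8 - (2 + o)*(-2) = 8 - (-4 - 2*o) = 8 + (4 + 2*o) = 12 + 2*o)
H(P, z) = 16 (H(P, z) = 12 + 2*2 = 12 + 4 = 16)
F = -135
1/(H(-13, -27) + F) = 1/(16 - 135) = 1/(-119) = -1/119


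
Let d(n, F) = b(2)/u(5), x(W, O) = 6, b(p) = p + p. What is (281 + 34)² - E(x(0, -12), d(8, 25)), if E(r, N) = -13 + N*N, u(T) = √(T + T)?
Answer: 496182/5 ≈ 99236.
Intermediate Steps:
u(T) = √2*√T (u(T) = √(2*T) = √2*√T)
b(p) = 2*p
d(n, F) = 2*√10/5 (d(n, F) = (2*2)/((√2*√5)) = 4/(√10) = 4*(√10/10) = 2*√10/5)
E(r, N) = -13 + N²
(281 + 34)² - E(x(0, -12), d(8, 25)) = (281 + 34)² - (-13 + (2*√10/5)²) = 315² - (-13 + 8/5) = 99225 - 1*(-57/5) = 99225 + 57/5 = 496182/5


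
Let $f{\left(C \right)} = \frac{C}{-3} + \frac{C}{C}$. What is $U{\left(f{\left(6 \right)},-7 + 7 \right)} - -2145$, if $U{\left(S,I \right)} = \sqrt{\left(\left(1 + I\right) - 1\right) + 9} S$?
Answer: $2142$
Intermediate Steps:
$f{\left(C \right)} = 1 - \frac{C}{3}$ ($f{\left(C \right)} = C \left(- \frac{1}{3}\right) + 1 = - \frac{C}{3} + 1 = 1 - \frac{C}{3}$)
$U{\left(S,I \right)} = S \sqrt{9 + I}$ ($U{\left(S,I \right)} = \sqrt{I + 9} S = \sqrt{9 + I} S = S \sqrt{9 + I}$)
$U{\left(f{\left(6 \right)},-7 + 7 \right)} - -2145 = \left(1 - 2\right) \sqrt{9 + \left(-7 + 7\right)} - -2145 = \left(1 - 2\right) \sqrt{9 + 0} + 2145 = - \sqrt{9} + 2145 = \left(-1\right) 3 + 2145 = -3 + 2145 = 2142$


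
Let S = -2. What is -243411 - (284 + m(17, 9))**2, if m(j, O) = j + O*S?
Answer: -323500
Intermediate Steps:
m(j, O) = j - 2*O (m(j, O) = j + O*(-2) = j - 2*O)
-243411 - (284 + m(17, 9))**2 = -243411 - (284 + (17 - 2*9))**2 = -243411 - (284 + (17 - 18))**2 = -243411 - (284 - 1)**2 = -243411 - 1*283**2 = -243411 - 1*80089 = -243411 - 80089 = -323500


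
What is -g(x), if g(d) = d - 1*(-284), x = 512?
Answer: -796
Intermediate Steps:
g(d) = 284 + d (g(d) = d + 284 = 284 + d)
-g(x) = -(284 + 512) = -1*796 = -796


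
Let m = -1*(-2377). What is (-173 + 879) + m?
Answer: 3083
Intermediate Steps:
m = 2377
(-173 + 879) + m = (-173 + 879) + 2377 = 706 + 2377 = 3083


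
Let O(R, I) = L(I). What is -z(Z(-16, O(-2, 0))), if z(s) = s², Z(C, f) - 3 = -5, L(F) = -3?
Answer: -4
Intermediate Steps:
O(R, I) = -3
Z(C, f) = -2 (Z(C, f) = 3 - 5 = -2)
-z(Z(-16, O(-2, 0))) = -1*(-2)² = -1*4 = -4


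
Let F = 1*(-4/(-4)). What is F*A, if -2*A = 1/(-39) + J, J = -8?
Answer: 313/78 ≈ 4.0128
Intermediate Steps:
F = 1 (F = 1*(-4*(-1/4)) = 1*1 = 1)
A = 313/78 (A = -(1/(-39) - 8)/2 = -(-1/39 - 8)/2 = -1/2*(-313/39) = 313/78 ≈ 4.0128)
F*A = 1*(313/78) = 313/78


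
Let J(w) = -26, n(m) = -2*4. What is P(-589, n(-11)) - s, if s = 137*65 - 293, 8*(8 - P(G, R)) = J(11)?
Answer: -34403/4 ≈ -8600.8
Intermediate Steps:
n(m) = -8
P(G, R) = 45/4 (P(G, R) = 8 - ⅛*(-26) = 8 + 13/4 = 45/4)
s = 8612 (s = 8905 - 293 = 8612)
P(-589, n(-11)) - s = 45/4 - 1*8612 = 45/4 - 8612 = -34403/4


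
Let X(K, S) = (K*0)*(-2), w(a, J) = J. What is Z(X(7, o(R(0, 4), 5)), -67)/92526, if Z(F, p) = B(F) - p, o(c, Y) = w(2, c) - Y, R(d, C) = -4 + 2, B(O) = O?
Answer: 67/92526 ≈ 0.00072412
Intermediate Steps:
R(d, C) = -2
o(c, Y) = c - Y
X(K, S) = 0 (X(K, S) = 0*(-2) = 0)
Z(F, p) = F - p
Z(X(7, o(R(0, 4), 5)), -67)/92526 = (0 - 1*(-67))/92526 = (0 + 67)*(1/92526) = 67*(1/92526) = 67/92526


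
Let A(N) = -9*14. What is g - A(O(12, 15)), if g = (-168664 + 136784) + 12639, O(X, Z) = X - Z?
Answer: -19115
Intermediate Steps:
A(N) = -126
g = -19241 (g = -31880 + 12639 = -19241)
g - A(O(12, 15)) = -19241 - 1*(-126) = -19241 + 126 = -19115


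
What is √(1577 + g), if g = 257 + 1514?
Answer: 6*√93 ≈ 57.862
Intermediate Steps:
g = 1771
√(1577 + g) = √(1577 + 1771) = √3348 = 6*√93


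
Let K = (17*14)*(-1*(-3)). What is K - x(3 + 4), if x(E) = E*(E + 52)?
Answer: 301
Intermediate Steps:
x(E) = E*(52 + E)
K = 714 (K = 238*3 = 714)
K - x(3 + 4) = 714 - (3 + 4)*(52 + (3 + 4)) = 714 - 7*(52 + 7) = 714 - 7*59 = 714 - 1*413 = 714 - 413 = 301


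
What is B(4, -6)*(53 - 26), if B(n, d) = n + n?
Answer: 216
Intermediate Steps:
B(n, d) = 2*n
B(4, -6)*(53 - 26) = (2*4)*(53 - 26) = 8*27 = 216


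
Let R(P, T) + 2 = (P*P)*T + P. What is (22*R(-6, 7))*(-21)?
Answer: -112728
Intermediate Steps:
R(P, T) = -2 + P + T*P² (R(P, T) = -2 + ((P*P)*T + P) = -2 + (P²*T + P) = -2 + (T*P² + P) = -2 + (P + T*P²) = -2 + P + T*P²)
(22*R(-6, 7))*(-21) = (22*(-2 - 6 + 7*(-6)²))*(-21) = (22*(-2 - 6 + 7*36))*(-21) = (22*(-2 - 6 + 252))*(-21) = (22*244)*(-21) = 5368*(-21) = -112728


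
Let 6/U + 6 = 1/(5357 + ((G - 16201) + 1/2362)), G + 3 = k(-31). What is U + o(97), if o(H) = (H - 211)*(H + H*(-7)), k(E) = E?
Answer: 5114204969223/77082686 ≈ 66347.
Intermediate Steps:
o(H) = -6*H*(-211 + H) (o(H) = (-211 + H)*(H - 7*H) = (-211 + H)*(-6*H) = -6*H*(-211 + H))
G = -34 (G = -3 - 31 = -34)
U = -77081505/77082686 (U = 6/(-6 + 1/(5357 + ((-34 - 16201) + 1/2362))) = 6/(-6 + 1/(5357 + (-16235 + 1/2362))) = 6/(-6 + 1/(5357 - 38347069/2362)) = 6/(-6 + 1/(-25693835/2362)) = 6/(-6 - 2362/25693835) = 6/(-154165372/25693835) = 6*(-25693835/154165372) = -77081505/77082686 ≈ -0.99998)
U + o(97) = -77081505/77082686 + 6*97*(211 - 1*97) = -77081505/77082686 + 6*97*(211 - 97) = -77081505/77082686 + 6*97*114 = -77081505/77082686 + 66348 = 5114204969223/77082686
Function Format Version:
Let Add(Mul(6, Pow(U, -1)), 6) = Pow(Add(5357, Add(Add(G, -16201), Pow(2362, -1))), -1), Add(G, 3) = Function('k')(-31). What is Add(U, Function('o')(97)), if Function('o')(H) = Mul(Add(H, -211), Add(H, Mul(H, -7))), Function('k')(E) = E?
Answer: Rational(5114204969223, 77082686) ≈ 66347.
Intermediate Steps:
Function('o')(H) = Mul(-6, H, Add(-211, H)) (Function('o')(H) = Mul(Add(-211, H), Add(H, Mul(-7, H))) = Mul(Add(-211, H), Mul(-6, H)) = Mul(-6, H, Add(-211, H)))
G = -34 (G = Add(-3, -31) = -34)
U = Rational(-77081505, 77082686) (U = Mul(6, Pow(Add(-6, Pow(Add(5357, Add(Add(-34, -16201), Pow(2362, -1))), -1)), -1)) = Mul(6, Pow(Add(-6, Pow(Add(5357, Add(-16235, Rational(1, 2362))), -1)), -1)) = Mul(6, Pow(Add(-6, Pow(Add(5357, Rational(-38347069, 2362)), -1)), -1)) = Mul(6, Pow(Add(-6, Pow(Rational(-25693835, 2362), -1)), -1)) = Mul(6, Pow(Add(-6, Rational(-2362, 25693835)), -1)) = Mul(6, Pow(Rational(-154165372, 25693835), -1)) = Mul(6, Rational(-25693835, 154165372)) = Rational(-77081505, 77082686) ≈ -0.99998)
Add(U, Function('o')(97)) = Add(Rational(-77081505, 77082686), Mul(6, 97, Add(211, Mul(-1, 97)))) = Add(Rational(-77081505, 77082686), Mul(6, 97, Add(211, -97))) = Add(Rational(-77081505, 77082686), Mul(6, 97, 114)) = Add(Rational(-77081505, 77082686), 66348) = Rational(5114204969223, 77082686)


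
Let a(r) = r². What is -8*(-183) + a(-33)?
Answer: 2553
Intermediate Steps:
-8*(-183) + a(-33) = -8*(-183) + (-33)² = 1464 + 1089 = 2553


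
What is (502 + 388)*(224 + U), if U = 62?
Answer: 254540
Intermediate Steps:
(502 + 388)*(224 + U) = (502 + 388)*(224 + 62) = 890*286 = 254540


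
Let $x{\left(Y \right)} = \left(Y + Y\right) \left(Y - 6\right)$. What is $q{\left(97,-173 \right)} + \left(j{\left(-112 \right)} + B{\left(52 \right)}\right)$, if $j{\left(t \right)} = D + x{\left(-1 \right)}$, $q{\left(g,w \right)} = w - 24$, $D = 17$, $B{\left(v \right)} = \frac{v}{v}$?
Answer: $-165$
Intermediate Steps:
$x{\left(Y \right)} = 2 Y \left(-6 + Y\right)$
$B{\left(v \right)} = 1$
$q{\left(g,w \right)} = -24 + w$
$j{\left(t \right)} = 31$ ($j{\left(t \right)} = 17 + 2 \left(-1\right) \left(-6 - 1\right) = 17 + 2 \left(-1\right) \left(-7\right) = 17 + 14 = 31$)
$q{\left(97,-173 \right)} + \left(j{\left(-112 \right)} + B{\left(52 \right)}\right) = \left(-24 - 173\right) + \left(31 + 1\right) = -197 + 32 = -165$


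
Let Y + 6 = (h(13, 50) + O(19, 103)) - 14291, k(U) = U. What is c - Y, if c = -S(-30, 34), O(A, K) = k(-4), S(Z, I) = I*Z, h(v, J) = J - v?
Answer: 15284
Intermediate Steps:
O(A, K) = -4
c = 1020 (c = -34*(-30) = -1*(-1020) = 1020)
Y = -14264 (Y = -6 + (((50 - 1*13) - 4) - 14291) = -6 + (((50 - 13) - 4) - 14291) = -6 + ((37 - 4) - 14291) = -6 + (33 - 14291) = -6 - 14258 = -14264)
c - Y = 1020 - 1*(-14264) = 1020 + 14264 = 15284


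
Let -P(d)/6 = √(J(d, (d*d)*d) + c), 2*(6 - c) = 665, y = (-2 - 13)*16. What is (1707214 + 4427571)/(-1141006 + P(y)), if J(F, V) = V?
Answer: -699982649371/130239236779 + 3680871*I*√55297306/260478473558 ≈ -5.3746 + 0.10508*I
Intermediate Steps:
y = -240 (y = -15*16 = -240)
c = -653/2 (c = 6 - ½*665 = 6 - 665/2 = -653/2 ≈ -326.50)
P(d) = -6*√(-653/2 + d³) (P(d) = -6*√((d*d)*d - 653/2) = -6*√(d²*d - 653/2) = -6*√(d³ - 653/2) = -6*√(-653/2 + d³))
(1707214 + 4427571)/(-1141006 + P(y)) = (1707214 + 4427571)/(-1141006 - 3*√(-1306 + 4*(-240)³)) = 6134785/(-1141006 - 3*√(-1306 + 4*(-13824000))) = 6134785/(-1141006 - 3*√(-1306 - 55296000)) = 6134785/(-1141006 - 3*I*√55297306)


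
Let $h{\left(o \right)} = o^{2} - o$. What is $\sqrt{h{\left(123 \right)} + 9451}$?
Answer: $\sqrt{24457} \approx 156.39$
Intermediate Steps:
$\sqrt{h{\left(123 \right)} + 9451} = \sqrt{123 \left(-1 + 123\right) + 9451} = \sqrt{123 \cdot 122 + 9451} = \sqrt{15006 + 9451} = \sqrt{24457}$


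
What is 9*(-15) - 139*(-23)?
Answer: 3062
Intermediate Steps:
9*(-15) - 139*(-23) = -135 + 3197 = 3062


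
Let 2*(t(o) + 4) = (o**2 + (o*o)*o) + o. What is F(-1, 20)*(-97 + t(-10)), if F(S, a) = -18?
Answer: 10008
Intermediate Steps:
t(o) = -4 + o/2 + o**2/2 + o**3/2 (t(o) = -4 + ((o**2 + (o*o)*o) + o)/2 = -4 + ((o**2 + o**2*o) + o)/2 = -4 + ((o**2 + o**3) + o)/2 = -4 + (o + o**2 + o**3)/2 = -4 + (o/2 + o**2/2 + o**3/2) = -4 + o/2 + o**2/2 + o**3/2)
F(-1, 20)*(-97 + t(-10)) = -18*(-97 + (-4 + (1/2)*(-10) + (1/2)*(-10)**2 + (1/2)*(-10)**3)) = -18*(-97 + (-4 - 5 + (1/2)*100 + (1/2)*(-1000))) = -18*(-97 + (-4 - 5 + 50 - 500)) = -18*(-97 - 459) = -18*(-556) = 10008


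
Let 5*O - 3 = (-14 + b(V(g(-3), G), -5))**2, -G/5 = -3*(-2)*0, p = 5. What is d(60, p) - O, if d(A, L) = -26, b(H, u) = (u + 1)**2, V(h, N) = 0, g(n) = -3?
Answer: -137/5 ≈ -27.400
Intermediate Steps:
G = 0 (G = -5*(-3*(-2))*0 = -30*0 = -5*0 = 0)
b(H, u) = (1 + u)**2
O = 7/5 (O = 3/5 + (-14 + (1 - 5)**2)**2/5 = 3/5 + (-14 + (-4)**2)**2/5 = 3/5 + (-14 + 16)**2/5 = 3/5 + (1/5)*2**2 = 3/5 + (1/5)*4 = 3/5 + 4/5 = 7/5 ≈ 1.4000)
d(60, p) - O = -26 - 1*7/5 = -26 - 7/5 = -137/5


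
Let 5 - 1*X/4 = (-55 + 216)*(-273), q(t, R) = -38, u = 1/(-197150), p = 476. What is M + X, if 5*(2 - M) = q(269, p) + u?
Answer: 173335857201/985750 ≈ 1.7584e+5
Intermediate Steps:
u = -1/197150 ≈ -5.0723e-6
X = 175832 (X = 20 - 4*(-55 + 216)*(-273) = 20 - 644*(-273) = 20 - 4*(-43953) = 20 + 175812 = 175832)
M = 9463201/985750 (M = 2 - (-38 - 1/197150)/5 = 2 - ⅕*(-7491701/197150) = 2 + 7491701/985750 = 9463201/985750 ≈ 9.6000)
M + X = 9463201/985750 + 175832 = 173335857201/985750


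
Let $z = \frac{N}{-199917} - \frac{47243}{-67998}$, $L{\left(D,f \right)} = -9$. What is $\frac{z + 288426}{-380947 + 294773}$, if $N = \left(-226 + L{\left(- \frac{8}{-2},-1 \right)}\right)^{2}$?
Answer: $- \frac{186707432886857}{55783122792804} \approx -3.347$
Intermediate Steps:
$N = 55225$ ($N = \left(-226 - 9\right)^{2} = \left(-235\right)^{2} = 55225$)
$z = \frac{270928061}{647331246}$ ($z = \frac{55225}{-199917} - \frac{47243}{-67998} = 55225 \left(- \frac{1}{199917}\right) - - \frac{6749}{9714} = - \frac{55225}{199917} + \frac{6749}{9714} = \frac{270928061}{647331246} \approx 0.41853$)
$\frac{z + 288426}{-380947 + 294773} = \frac{\frac{270928061}{647331246} + 288426}{-380947 + 294773} = \frac{186707432886857}{647331246 \left(-86174\right)} = \frac{186707432886857}{647331246} \left(- \frac{1}{86174}\right) = - \frac{186707432886857}{55783122792804}$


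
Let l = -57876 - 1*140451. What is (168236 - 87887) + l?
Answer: -117978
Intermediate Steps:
l = -198327 (l = -57876 - 140451 = -198327)
(168236 - 87887) + l = (168236 - 87887) - 198327 = 80349 - 198327 = -117978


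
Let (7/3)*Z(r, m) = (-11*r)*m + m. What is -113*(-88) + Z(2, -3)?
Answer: 9971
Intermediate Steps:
Z(r, m) = 3*m/7 - 33*m*r/7 (Z(r, m) = 3*((-11*r)*m + m)/7 = 3*(-11*m*r + m)/7 = 3*(m - 11*m*r)/7 = 3*m/7 - 33*m*r/7)
-113*(-88) + Z(2, -3) = -113*(-88) + (3/7)*(-3)*(1 - 11*2) = 9944 + (3/7)*(-3)*(1 - 22) = 9944 + (3/7)*(-3)*(-21) = 9944 + 27 = 9971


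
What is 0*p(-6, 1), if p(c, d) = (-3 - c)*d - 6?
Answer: 0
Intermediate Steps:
p(c, d) = -6 + d*(-3 - c) (p(c, d) = d*(-3 - c) - 6 = -6 + d*(-3 - c))
0*p(-6, 1) = 0*(-6 - 3*1 - 1*(-6)*1) = 0*(-6 - 3 + 6) = 0*(-3) = 0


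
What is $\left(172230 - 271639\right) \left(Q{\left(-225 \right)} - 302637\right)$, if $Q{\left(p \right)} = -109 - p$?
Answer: $30073310089$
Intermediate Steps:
$\left(172230 - 271639\right) \left(Q{\left(-225 \right)} - 302637\right) = \left(172230 - 271639\right) \left(\left(-109 - -225\right) - 302637\right) = - 99409 \left(\left(-109 + 225\right) - 302637\right) = - 99409 \left(116 - 302637\right) = \left(-99409\right) \left(-302521\right) = 30073310089$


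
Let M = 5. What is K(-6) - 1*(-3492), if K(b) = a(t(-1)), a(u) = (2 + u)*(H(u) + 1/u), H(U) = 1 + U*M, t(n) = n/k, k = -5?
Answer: 17537/5 ≈ 3507.4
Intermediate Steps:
t(n) = -n/5 (t(n) = n/(-5) = n*(-1/5) = -n/5)
H(U) = 1 + 5*U (H(U) = 1 + U*5 = 1 + 5*U)
a(u) = (2 + u)*(1 + 1/u + 5*u) (a(u) = (2 + u)*((1 + 5*u) + 1/u) = (2 + u)*(1 + 1/u + 5*u))
K(b) = 77/5 (K(b) = 3 + 2/((-1/5*(-1))) + 5*(-1/5*(-1))**2 + 11*(-1/5*(-1)) = 3 + 2/(1/5) + 5*(1/5)**2 + 11*(1/5) = 3 + 2*5 + 5*(1/25) + 11/5 = 3 + 10 + 1/5 + 11/5 = 77/5)
K(-6) - 1*(-3492) = 77/5 - 1*(-3492) = 77/5 + 3492 = 17537/5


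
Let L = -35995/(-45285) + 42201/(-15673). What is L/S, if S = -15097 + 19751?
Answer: -134692265/330318490047 ≈ -0.00040776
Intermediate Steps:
L = -269384530/141950361 (L = -35995*(-1/45285) + 42201*(-1/15673) = 7199/9057 - 42201/15673 = -269384530/141950361 ≈ -1.8977)
S = 4654
L/S = -269384530/141950361/4654 = -269384530/141950361*1/4654 = -134692265/330318490047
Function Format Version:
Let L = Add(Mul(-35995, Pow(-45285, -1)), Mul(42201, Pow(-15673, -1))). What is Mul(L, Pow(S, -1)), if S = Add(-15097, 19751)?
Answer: Rational(-134692265, 330318490047) ≈ -0.00040776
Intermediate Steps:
L = Rational(-269384530, 141950361) (L = Add(Mul(-35995, Rational(-1, 45285)), Mul(42201, Rational(-1, 15673))) = Add(Rational(7199, 9057), Rational(-42201, 15673)) = Rational(-269384530, 141950361) ≈ -1.8977)
S = 4654
Mul(L, Pow(S, -1)) = Mul(Rational(-269384530, 141950361), Pow(4654, -1)) = Mul(Rational(-269384530, 141950361), Rational(1, 4654)) = Rational(-134692265, 330318490047)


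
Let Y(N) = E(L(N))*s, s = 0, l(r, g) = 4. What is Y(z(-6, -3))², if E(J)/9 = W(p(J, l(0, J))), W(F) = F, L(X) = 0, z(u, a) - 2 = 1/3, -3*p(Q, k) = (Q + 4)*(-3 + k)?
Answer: 0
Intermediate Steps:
p(Q, k) = -(-3 + k)*(4 + Q)/3 (p(Q, k) = -(Q + 4)*(-3 + k)/3 = -(4 + Q)*(-3 + k)/3 = -(-3 + k)*(4 + Q)/3)
z(u, a) = 7/3 (z(u, a) = 2 + 1/3 = 2 + ⅓ = 7/3)
E(J) = -12 - 3*J (E(J) = 9*(4 + J - 4/3*4 - ⅓*J*4) = 9*(4 + J - 16/3 - 4*J/3) = 9*(-4/3 - J/3) = -12 - 3*J)
Y(N) = 0 (Y(N) = (-12 - 3*0)*0 = (-12 + 0)*0 = -12*0 = 0)
Y(z(-6, -3))² = 0² = 0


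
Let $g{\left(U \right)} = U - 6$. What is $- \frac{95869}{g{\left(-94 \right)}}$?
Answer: $\frac{95869}{100} \approx 958.69$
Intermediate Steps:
$g{\left(U \right)} = -6 + U$
$- \frac{95869}{g{\left(-94 \right)}} = - \frac{95869}{-6 - 94} = - \frac{95869}{-100} = \left(-95869\right) \left(- \frac{1}{100}\right) = \frac{95869}{100}$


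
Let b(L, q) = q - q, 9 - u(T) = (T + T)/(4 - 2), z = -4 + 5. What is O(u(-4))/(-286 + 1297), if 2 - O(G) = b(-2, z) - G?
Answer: 5/337 ≈ 0.014837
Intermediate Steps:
z = 1
u(T) = 9 - T (u(T) = 9 - (T + T)/(4 - 2) = 9 - 2*T/2 = 9 - T)
b(L, q) = 0
O(G) = 2 + G (O(G) = 2 - (0 - G) = 2 - (-1)*G = 2 + G)
O(u(-4))/(-286 + 1297) = (2 + (9 - 1*(-4)))/(-286 + 1297) = (2 + (9 + 4))/1011 = (2 + 13)/1011 = (1/1011)*15 = 5/337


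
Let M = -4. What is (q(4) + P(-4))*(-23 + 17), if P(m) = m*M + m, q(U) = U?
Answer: -96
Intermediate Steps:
P(m) = -3*m (P(m) = m*(-4) + m = -4*m + m = -3*m)
(q(4) + P(-4))*(-23 + 17) = (4 - 3*(-4))*(-23 + 17) = (4 + 12)*(-6) = 16*(-6) = -96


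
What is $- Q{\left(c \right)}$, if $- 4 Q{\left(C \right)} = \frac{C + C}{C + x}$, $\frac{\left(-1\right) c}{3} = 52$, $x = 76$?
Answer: $\frac{39}{40} \approx 0.975$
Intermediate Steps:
$c = -156$ ($c = \left(-3\right) 52 = -156$)
$Q{\left(C \right)} = - \frac{C}{2 \left(76 + C\right)}$ ($Q{\left(C \right)} = - \frac{\left(C + C\right) \frac{1}{C + 76}}{4} = - \frac{2 C \frac{1}{76 + C}}{4} = - \frac{C}{2 \left(76 + C\right)}$)
$- Q{\left(c \right)} = - \frac{\left(-1\right) \left(-156\right)}{152 + 2 \left(-156\right)} = - \frac{\left(-1\right) \left(-156\right)}{152 - 312} = - \frac{\left(-1\right) \left(-156\right)}{-160} = - \frac{\left(-1\right) \left(-156\right) \left(-1\right)}{160} = \left(-1\right) \left(- \frac{39}{40}\right) = \frac{39}{40}$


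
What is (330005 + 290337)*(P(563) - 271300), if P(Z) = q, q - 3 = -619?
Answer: -168680915272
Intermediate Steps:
q = -616 (q = 3 - 619 = -616)
P(Z) = -616
(330005 + 290337)*(P(563) - 271300) = (330005 + 290337)*(-616 - 271300) = 620342*(-271916) = -168680915272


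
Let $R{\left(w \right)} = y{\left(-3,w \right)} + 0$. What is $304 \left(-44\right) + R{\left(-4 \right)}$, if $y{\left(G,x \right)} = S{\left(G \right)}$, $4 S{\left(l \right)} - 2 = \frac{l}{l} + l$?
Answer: $-13376$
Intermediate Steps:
$S{\left(l \right)} = \frac{3}{4} + \frac{l}{4}$ ($S{\left(l \right)} = \frac{1}{2} + \frac{\frac{l}{l} + l}{4} = \frac{1}{2} + \frac{1 + l}{4} = \frac{1}{2} + \left(\frac{1}{4} + \frac{l}{4}\right) = \frac{3}{4} + \frac{l}{4}$)
$y{\left(G,x \right)} = \frac{3}{4} + \frac{G}{4}$
$R{\left(w \right)} = 0$ ($R{\left(w \right)} = \left(\frac{3}{4} + \frac{1}{4} \left(-3\right)\right) + 0 = \left(\frac{3}{4} - \frac{3}{4}\right) + 0 = 0 + 0 = 0$)
$304 \left(-44\right) + R{\left(-4 \right)} = 304 \left(-44\right) + 0 = -13376 + 0 = -13376$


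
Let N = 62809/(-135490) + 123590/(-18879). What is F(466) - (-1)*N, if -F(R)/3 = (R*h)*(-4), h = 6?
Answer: 85805256921709/2557915710 ≈ 33545.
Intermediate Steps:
N = -17930980211/2557915710 (N = 62809*(-1/135490) + 123590*(-1/18879) = -62809/135490 - 123590/18879 = -17930980211/2557915710 ≈ -7.0100)
F(R) = 72*R (F(R) = -3*R*6*(-4) = -3*6*R*(-4) = -(-72)*R = 72*R)
F(466) - (-1)*N = 72*466 - (-1)*(-17930980211)/2557915710 = 33552 - 1*17930980211/2557915710 = 33552 - 17930980211/2557915710 = 85805256921709/2557915710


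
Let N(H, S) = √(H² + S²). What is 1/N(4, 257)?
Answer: √66065/66065 ≈ 0.0038906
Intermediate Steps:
1/N(4, 257) = 1/(√(4² + 257²)) = 1/(√(16 + 66049)) = 1/(√66065) = √66065/66065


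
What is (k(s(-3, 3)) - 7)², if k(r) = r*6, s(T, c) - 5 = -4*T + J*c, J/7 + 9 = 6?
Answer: 80089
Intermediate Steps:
J = -21 (J = -63 + 7*6 = -63 + 42 = -21)
s(T, c) = 5 - 21*c - 4*T (s(T, c) = 5 + (-4*T - 21*c) = 5 + (-21*c - 4*T) = 5 - 21*c - 4*T)
k(r) = 6*r
(k(s(-3, 3)) - 7)² = (6*(5 - 21*3 - 4*(-3)) - 7)² = (6*(5 - 63 + 12) - 7)² = (6*(-46) - 7)² = (-276 - 7)² = (-283)² = 80089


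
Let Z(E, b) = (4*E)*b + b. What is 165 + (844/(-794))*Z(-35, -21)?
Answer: -1166313/397 ≈ -2937.8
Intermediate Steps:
Z(E, b) = b + 4*E*b (Z(E, b) = 4*E*b + b = b + 4*E*b)
165 + (844/(-794))*Z(-35, -21) = 165 + (844/(-794))*(-21*(1 + 4*(-35))) = 165 + (844*(-1/794))*(-21*(1 - 140)) = 165 - (-8862)*(-139)/397 = 165 - 422/397*2919 = 165 - 1231818/397 = -1166313/397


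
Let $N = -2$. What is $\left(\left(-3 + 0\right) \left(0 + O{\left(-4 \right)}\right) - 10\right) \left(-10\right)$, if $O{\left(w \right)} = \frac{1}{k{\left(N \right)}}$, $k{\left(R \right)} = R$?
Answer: $85$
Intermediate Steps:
$O{\left(w \right)} = - \frac{1}{2}$ ($O{\left(w \right)} = \frac{1}{-2} = - \frac{1}{2}$)
$\left(\left(-3 + 0\right) \left(0 + O{\left(-4 \right)}\right) - 10\right) \left(-10\right) = \left(\left(-3 + 0\right) \left(0 - \frac{1}{2}\right) - 10\right) \left(-10\right) = \left(\left(-3\right) \left(- \frac{1}{2}\right) - 10\right) \left(-10\right) = \left(\frac{3}{2} - 10\right) \left(-10\right) = \left(- \frac{17}{2}\right) \left(-10\right) = 85$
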